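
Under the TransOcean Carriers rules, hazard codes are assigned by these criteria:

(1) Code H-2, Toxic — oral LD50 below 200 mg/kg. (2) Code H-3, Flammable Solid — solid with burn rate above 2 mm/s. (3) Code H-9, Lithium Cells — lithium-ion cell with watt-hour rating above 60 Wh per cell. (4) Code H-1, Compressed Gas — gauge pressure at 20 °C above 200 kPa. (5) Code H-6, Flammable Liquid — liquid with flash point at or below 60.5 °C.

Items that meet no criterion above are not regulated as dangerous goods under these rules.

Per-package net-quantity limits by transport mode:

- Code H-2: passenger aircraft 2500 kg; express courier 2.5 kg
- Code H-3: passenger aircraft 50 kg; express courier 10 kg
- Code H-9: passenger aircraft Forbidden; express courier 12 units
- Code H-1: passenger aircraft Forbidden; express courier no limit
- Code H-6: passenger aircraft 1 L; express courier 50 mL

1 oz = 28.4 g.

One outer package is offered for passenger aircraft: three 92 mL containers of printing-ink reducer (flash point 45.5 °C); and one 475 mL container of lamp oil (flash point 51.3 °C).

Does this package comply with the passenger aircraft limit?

Yes

Flash point 45.5 °C meets the Code H-6 criterion (Flammable Liquid), so the printing-ink reducer is Code H-6.
With flash point 51.3 °C (≤ 60.5 °C), the lamp oil falls in Code H-6.
Total Code H-6: (three 92 mL containers = 276 mL) + 475 mL = 751 mL.
That is within the Code H-6 passenger aircraft limit of 1 L.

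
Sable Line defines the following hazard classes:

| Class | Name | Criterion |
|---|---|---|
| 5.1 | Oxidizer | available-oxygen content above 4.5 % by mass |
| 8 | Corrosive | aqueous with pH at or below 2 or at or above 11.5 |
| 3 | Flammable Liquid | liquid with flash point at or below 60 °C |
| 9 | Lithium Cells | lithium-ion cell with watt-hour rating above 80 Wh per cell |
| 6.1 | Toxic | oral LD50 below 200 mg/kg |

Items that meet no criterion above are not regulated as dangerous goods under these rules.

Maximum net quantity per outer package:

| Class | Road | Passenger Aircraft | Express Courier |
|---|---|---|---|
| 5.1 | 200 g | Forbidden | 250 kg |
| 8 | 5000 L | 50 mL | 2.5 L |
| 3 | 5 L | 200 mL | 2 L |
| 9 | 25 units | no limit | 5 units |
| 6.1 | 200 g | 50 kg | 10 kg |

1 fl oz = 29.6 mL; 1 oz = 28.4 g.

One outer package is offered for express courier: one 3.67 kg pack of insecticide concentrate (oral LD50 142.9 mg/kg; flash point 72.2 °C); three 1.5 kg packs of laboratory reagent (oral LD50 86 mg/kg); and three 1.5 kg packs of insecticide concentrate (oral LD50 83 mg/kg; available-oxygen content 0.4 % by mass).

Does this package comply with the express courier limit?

The insecticide concentrate has oral LD50 142.9 mg/kg, which is < 200 mg/kg, so it is Class 6.1 (Toxic).
The laboratory reagent has oral LD50 86 mg/kg, which is < 200 mg/kg, so it is Class 6.1 (Toxic).
With oral LD50 83 mg/kg (< 200 mg/kg), the insecticide concentrate falls in Class 6.1.
Class 6.1 net quantity: 3.67 kg + (three 1.5 kg packs = 4.5 kg) + (three 1.5 kg packs = 4.5 kg) = 12.67 kg.
That exceeds the Class 6.1 express courier limit of 10 kg.

No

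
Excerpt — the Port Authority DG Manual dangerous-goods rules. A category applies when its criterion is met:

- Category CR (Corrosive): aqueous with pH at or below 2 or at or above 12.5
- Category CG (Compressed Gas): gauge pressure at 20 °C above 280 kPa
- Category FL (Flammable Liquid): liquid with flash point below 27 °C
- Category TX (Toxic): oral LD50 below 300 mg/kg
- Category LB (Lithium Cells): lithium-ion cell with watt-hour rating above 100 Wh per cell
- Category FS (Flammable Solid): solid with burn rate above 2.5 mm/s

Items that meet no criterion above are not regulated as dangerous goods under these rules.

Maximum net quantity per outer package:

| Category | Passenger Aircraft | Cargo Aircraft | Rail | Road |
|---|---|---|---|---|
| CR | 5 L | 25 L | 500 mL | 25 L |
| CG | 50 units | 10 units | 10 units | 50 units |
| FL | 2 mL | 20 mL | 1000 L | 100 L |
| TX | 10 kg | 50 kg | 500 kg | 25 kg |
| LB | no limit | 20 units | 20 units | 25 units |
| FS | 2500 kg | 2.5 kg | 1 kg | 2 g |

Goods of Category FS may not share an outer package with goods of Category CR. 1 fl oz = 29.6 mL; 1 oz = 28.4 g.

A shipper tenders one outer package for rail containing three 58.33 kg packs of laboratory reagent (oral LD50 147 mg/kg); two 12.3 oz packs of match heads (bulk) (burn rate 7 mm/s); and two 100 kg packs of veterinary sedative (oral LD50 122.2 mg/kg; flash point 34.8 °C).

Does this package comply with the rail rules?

With oral LD50 147 mg/kg (< 300 mg/kg), the laboratory reagent falls in Category TX.
Match heads (bulk): burn rate 7 mm/s > 2.5 mm/s → Category FS (Flammable Solid).
Veterinary sedative: oral LD50 122.2 mg/kg < 300 mg/kg → Category TX (Toxic).
Category FS quantity: two 12.3 oz packs = 698.64 g.
That is within the Category FS rail limit of 1 kg.
Total Category TX: (three 58.33 kg packs = 174.99 kg) + (two 100 kg packs = 200 kg) = 374.99 kg.
374.99 kg is within the rail limit of 500 kg for Category TX.
The segregation rule (Category FS with Category CR) does not apply to Category FS with Category TX.
Every hazard category is within its rail limit and no segregation rule is violated.

Yes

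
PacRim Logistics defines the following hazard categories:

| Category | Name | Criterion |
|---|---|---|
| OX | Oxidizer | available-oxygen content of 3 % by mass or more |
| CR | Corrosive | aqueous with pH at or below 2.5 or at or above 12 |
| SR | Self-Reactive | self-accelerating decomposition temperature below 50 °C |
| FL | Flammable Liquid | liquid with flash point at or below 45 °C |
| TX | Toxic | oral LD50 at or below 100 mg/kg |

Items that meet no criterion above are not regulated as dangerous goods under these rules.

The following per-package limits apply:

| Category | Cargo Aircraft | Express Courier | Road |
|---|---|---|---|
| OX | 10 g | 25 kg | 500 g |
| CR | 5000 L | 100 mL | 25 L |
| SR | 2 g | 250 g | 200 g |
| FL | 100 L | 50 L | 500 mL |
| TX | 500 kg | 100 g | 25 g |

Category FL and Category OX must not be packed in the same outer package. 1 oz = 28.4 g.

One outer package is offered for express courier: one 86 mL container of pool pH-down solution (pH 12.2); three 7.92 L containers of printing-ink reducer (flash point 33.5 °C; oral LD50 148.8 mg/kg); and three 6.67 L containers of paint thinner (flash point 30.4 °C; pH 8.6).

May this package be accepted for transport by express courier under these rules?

Yes

Pool pH-down solution: pH 12.2 ≥ 12 → Category CR (Corrosive).
Printing-ink reducer: flash point 33.5 °C ≤ 45 °C → Category FL (Flammable Liquid).
The paint thinner has flash point 30.4 °C, which is ≤ 45 °C, so it is Category FL (Flammable Liquid).
Category FL net quantity: (three 7.92 L containers = 23.76 L) + (three 6.67 L containers = 20.01 L) = 43.77 L.
43.77 L ≤ 50 L (express courier limit, Category FL) — within limit.
Category CR quantity: 86 mL.
86 mL is within the express courier limit of 100 mL for Category CR.
The segregation rule (Category FL with Category OX) does not apply to Category FL with Category CR.
Every hazard category is within its express courier limit and no segregation rule is violated.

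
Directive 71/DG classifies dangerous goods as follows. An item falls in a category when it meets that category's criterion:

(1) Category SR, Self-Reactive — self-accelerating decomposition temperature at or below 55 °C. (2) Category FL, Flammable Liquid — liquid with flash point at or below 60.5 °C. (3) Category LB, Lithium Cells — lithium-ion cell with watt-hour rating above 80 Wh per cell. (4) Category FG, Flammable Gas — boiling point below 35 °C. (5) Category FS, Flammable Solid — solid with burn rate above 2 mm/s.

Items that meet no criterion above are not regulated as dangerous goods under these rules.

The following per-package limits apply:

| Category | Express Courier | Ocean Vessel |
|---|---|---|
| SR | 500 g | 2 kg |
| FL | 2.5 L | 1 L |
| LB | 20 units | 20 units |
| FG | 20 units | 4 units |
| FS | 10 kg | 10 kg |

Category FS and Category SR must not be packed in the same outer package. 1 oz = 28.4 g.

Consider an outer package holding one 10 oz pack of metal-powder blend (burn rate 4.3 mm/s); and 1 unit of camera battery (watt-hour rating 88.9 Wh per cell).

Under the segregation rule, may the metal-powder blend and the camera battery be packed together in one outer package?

The metal-powder blend has burn rate 4.3 mm/s, which is > 2 mm/s, so it is Category FS (Flammable Solid).
The camera battery has watt-hour rating 88.9 Wh per cell, which is > 80 Wh per cell, so it is Category LB (Lithium Cells).
No segregation rule bars Category FS with Category LB.

Yes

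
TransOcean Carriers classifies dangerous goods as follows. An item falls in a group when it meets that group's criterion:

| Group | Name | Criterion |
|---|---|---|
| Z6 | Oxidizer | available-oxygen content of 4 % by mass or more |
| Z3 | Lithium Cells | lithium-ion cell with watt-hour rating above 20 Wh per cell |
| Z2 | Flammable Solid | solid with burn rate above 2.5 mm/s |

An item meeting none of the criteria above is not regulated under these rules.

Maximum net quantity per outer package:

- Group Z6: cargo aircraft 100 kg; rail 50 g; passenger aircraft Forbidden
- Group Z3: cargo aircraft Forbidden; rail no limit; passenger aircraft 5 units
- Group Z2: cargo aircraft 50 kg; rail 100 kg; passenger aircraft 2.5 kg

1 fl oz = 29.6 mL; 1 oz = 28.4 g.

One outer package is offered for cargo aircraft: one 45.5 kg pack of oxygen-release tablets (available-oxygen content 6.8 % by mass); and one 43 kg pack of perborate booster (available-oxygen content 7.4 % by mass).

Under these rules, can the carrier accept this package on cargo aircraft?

Yes

The oxygen-release tablets have available-oxygen content 6.8 % by mass, which is ≥ 4 % by mass, so they are Group Z6 (Oxidizer).
The perborate booster has available-oxygen content 7.4 % by mass, which is ≥ 4 % by mass, so it is Group Z6 (Oxidizer).
Total Group Z6: 45.5 kg + 43 kg = 88.5 kg.
That is within the Group Z6 cargo aircraft limit of 100 kg.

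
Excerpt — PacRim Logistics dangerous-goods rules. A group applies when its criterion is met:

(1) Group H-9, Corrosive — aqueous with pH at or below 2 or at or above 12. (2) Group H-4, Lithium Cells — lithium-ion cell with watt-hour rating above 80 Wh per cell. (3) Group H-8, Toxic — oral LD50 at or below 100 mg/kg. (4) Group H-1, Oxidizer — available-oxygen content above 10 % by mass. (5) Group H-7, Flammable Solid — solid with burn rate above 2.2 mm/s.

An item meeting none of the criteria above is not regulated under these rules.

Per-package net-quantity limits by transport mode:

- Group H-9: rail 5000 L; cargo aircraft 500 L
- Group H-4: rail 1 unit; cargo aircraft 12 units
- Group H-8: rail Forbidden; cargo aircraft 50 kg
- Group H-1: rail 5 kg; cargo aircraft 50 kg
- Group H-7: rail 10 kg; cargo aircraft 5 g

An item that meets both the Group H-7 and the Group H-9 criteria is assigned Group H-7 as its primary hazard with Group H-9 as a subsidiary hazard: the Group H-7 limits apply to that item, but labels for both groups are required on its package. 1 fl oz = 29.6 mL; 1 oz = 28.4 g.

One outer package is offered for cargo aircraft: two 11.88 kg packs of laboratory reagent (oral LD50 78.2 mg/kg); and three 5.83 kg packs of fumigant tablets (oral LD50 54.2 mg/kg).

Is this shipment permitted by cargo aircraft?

Yes

The laboratory reagent has oral LD50 78.2 mg/kg, which is ≤ 100 mg/kg, so it is Group H-8 (Toxic).
With oral LD50 54.2 mg/kg (≤ 100 mg/kg), the fumigant tablets fall in Group H-8.
Group H-8 net quantity: (two 11.88 kg packs = 23.76 kg) + (three 5.83 kg packs = 17.49 kg) = 41.25 kg.
That is within the Group H-8 cargo aircraft limit of 50 kg.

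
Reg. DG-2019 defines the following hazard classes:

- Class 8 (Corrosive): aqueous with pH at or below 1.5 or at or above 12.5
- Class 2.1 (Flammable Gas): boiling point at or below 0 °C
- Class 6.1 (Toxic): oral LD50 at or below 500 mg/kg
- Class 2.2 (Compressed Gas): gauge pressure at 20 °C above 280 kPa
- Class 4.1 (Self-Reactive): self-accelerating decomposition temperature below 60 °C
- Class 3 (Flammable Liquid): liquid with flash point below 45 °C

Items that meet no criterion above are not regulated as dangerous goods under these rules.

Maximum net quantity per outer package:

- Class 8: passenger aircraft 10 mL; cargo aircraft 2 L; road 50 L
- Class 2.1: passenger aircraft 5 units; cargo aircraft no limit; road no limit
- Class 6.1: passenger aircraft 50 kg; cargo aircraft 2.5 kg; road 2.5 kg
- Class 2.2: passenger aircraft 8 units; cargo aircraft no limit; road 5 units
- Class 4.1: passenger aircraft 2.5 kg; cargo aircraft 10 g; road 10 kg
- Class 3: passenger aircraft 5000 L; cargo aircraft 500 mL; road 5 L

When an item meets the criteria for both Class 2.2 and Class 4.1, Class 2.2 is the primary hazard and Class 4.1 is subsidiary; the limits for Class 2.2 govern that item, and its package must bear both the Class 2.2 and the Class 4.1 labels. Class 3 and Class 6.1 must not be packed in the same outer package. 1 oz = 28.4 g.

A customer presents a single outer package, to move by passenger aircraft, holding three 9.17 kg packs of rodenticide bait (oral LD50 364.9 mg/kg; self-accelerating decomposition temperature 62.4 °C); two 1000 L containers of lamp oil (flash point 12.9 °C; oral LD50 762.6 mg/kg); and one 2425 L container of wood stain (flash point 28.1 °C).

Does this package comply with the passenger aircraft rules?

Rodenticide bait: oral LD50 364.9 mg/kg ≤ 500 mg/kg → Class 6.1 (Toxic).
With flash point 12.9 °C (< 45 °C), the lamp oil falls in Class 3.
With flash point 28.1 °C (< 45 °C), the wood stain falls in Class 3.
Class 3 net quantity: (two 1000 L containers = 2000 L) + 2425 L = 4425 L.
4425 L ≤ 5000 L (passenger aircraft limit, Class 3) — within limit.
Class 6.1 quantity: three 9.17 kg packs = 27.51 kg.
27.51 kg is within the passenger aircraft limit of 50 kg for Class 6.1.
Class 3 and Class 6.1 may not share an outer package.

No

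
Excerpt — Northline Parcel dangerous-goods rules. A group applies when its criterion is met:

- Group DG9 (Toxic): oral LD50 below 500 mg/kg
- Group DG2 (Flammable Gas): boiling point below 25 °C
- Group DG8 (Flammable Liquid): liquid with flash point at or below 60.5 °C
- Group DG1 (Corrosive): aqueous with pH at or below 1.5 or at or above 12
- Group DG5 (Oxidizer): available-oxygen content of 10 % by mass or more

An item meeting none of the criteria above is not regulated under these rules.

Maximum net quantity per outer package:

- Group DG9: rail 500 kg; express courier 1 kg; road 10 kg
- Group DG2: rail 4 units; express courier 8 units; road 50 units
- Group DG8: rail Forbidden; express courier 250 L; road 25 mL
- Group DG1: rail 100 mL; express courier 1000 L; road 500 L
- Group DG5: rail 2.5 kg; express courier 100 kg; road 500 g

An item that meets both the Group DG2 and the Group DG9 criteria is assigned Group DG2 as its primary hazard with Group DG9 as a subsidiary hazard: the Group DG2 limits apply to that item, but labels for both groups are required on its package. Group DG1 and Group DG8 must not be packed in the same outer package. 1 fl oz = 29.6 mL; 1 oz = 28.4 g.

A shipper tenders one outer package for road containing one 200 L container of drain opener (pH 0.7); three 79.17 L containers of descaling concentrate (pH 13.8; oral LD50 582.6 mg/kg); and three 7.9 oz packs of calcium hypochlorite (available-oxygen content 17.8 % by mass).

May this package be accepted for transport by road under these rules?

The drain opener has pH 0.7, which is ≤ 1.5, so it is Group DG1 (Corrosive).
pH 13.8 meets the Group DG1 criterion (Corrosive), so the descaling concentrate is Group DG1.
Available-oxygen content 17.8 % by mass meets the Group DG5 criterion (Oxidizer), so the calcium hypochlorite is Group DG5.
Group DG1 net quantity: 200 L + (three 79.17 L containers = 237.51 L) = 437.51 L.
437.51 L is within the road limit of 500 L for Group DG1.
Group DG5 quantity: three 7.9 oz packs = 673.08 g.
673.08 g > 500 g (road limit, Group DG5) — over the limit.
The segregation rule (Group DG1 with Group DG8) does not apply to Group DG1 with Group DG5.

No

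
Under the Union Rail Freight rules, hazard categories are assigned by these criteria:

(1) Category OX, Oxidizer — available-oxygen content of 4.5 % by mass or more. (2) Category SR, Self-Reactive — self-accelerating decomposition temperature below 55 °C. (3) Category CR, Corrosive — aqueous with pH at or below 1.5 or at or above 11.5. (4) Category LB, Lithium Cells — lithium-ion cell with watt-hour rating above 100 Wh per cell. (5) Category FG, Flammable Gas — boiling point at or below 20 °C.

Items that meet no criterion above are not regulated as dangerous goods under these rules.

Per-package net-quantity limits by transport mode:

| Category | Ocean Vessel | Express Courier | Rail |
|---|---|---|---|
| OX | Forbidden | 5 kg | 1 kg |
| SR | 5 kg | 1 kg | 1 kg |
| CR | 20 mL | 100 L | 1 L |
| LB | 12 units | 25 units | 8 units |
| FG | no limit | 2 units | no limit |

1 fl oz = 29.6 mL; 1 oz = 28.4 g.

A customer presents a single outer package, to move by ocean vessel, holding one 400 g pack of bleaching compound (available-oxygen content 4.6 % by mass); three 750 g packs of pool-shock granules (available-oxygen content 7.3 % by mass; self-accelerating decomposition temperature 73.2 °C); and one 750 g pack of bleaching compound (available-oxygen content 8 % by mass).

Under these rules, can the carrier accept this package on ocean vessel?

Available-oxygen content 4.6 % by mass meets the Category OX criterion (Oxidizer), so the bleaching compound is Category OX.
Available-oxygen content 7.3 % by mass meets the Category OX criterion (Oxidizer), so the pool-shock granules are Category OX.
With available-oxygen content 8 % by mass (≥ 4.5 % by mass), the bleaching compound falls in Category OX.
Total Category OX: 400 g + (three 750 g packs = 2.25 kg) + 750 g = 3.4 kg.
Category OX is Forbidden by ocean vessel.

No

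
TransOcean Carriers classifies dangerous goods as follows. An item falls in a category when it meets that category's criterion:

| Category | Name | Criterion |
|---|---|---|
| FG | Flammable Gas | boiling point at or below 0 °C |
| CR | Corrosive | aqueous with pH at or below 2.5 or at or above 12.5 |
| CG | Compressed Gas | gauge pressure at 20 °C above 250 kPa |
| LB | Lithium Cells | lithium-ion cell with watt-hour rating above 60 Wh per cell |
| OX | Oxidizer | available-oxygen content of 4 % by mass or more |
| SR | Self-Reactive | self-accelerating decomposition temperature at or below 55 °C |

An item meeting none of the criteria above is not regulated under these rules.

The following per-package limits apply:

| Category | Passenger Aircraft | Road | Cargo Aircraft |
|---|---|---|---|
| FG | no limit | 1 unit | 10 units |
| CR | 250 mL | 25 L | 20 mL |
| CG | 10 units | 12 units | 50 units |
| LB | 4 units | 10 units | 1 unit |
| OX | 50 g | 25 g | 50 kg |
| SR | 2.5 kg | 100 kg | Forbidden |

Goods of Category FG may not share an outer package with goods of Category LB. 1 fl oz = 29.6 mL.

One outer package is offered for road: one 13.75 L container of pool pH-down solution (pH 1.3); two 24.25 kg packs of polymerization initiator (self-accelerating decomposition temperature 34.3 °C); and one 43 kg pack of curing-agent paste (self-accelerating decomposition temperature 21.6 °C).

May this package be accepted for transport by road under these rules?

The pool pH-down solution has pH 1.3, which is ≤ 2.5, so it is Category CR (Corrosive).
The polymerization initiator has self-accelerating decomposition temperature 34.3 °C, which is ≤ 55 °C, so it is Category SR (Self-Reactive).
The curing-agent paste has self-accelerating decomposition temperature 21.6 °C, which is ≤ 55 °C, so it is Category SR (Self-Reactive).
Category SR net quantity: (two 24.25 kg packs = 48.5 kg) + 43 kg = 91.5 kg.
That is within the Category SR road limit of 100 kg.
Category CR quantity: 13.75 L.
That is within the Category CR road limit of 25 L.
The segregation rule (Category FG with Category LB) does not apply to Category SR with Category CR.
Every hazard category is within its road limit and no segregation rule is violated.

Yes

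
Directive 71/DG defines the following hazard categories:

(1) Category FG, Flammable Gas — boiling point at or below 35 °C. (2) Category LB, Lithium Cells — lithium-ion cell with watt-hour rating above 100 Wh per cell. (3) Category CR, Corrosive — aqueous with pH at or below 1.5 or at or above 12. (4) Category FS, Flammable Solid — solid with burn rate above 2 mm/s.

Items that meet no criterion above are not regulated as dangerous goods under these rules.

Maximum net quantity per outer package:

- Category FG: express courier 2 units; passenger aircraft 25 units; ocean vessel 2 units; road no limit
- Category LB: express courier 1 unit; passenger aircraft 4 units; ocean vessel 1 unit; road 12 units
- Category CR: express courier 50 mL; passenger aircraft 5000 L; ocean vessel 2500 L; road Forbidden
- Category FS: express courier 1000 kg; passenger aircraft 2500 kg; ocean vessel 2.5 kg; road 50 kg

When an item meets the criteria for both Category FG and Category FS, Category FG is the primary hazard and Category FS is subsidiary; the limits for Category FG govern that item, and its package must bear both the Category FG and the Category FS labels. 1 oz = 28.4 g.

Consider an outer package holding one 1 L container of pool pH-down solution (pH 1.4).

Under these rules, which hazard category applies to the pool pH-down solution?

Category CR

pH 1.4 meets the Category CR criterion (Corrosive), so the pool pH-down solution is Category CR.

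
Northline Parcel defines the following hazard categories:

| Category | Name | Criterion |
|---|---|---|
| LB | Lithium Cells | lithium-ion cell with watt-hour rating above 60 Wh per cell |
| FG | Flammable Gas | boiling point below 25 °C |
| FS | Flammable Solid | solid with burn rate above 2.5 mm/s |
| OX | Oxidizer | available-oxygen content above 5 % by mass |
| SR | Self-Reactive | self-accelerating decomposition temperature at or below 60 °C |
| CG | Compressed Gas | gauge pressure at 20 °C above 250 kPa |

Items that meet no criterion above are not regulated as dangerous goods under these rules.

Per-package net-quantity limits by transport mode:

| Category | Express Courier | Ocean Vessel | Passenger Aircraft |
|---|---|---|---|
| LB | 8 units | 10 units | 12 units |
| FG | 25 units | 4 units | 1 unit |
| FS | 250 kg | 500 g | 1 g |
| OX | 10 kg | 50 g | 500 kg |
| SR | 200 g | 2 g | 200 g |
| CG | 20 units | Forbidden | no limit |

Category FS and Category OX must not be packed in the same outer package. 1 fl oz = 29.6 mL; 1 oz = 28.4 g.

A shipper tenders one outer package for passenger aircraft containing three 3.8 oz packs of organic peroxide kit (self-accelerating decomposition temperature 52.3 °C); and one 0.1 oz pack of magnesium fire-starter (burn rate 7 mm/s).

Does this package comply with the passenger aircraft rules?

The organic peroxide kit has self-accelerating decomposition temperature 52.3 °C, which is ≤ 60 °C, so it is Category SR (Self-Reactive).
Magnesium fire-starter: burn rate 7 mm/s > 2.5 mm/s → Category FS (Flammable Solid).
Category FS quantity: one 0.1 oz pack = 2.84 g.
2.84 g > 1 g (passenger aircraft limit, Category FS) — over the limit.
Category SR quantity: three 3.8 oz packs = 323.76 g.
323.76 g exceeds the passenger aircraft limit of 200 g for Category SR.
The segregation rule (Category FS with Category OX) does not apply to Category FS with Category SR.

No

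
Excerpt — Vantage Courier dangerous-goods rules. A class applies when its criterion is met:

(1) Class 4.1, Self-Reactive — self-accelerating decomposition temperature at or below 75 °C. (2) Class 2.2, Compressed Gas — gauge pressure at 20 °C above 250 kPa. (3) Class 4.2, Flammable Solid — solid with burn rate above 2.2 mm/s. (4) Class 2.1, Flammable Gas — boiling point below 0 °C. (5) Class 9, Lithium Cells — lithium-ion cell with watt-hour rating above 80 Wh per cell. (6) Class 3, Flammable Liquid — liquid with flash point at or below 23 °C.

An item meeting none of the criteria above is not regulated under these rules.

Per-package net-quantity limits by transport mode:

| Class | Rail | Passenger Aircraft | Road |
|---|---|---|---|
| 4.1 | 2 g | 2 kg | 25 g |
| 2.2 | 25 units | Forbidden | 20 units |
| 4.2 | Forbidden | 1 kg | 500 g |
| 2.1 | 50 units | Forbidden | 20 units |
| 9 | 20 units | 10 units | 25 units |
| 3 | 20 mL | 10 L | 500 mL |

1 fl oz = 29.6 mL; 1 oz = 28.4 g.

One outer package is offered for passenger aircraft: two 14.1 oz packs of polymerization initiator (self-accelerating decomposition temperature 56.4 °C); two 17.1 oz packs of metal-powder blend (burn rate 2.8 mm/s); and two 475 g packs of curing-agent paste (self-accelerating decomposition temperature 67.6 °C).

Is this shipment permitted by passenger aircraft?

Yes

Self-accelerating decomposition temperature 56.4 °C meets the Class 4.1 criterion (Self-Reactive), so the polymerization initiator is Class 4.1.
With burn rate 2.8 mm/s (> 2.2 mm/s), the metal-powder blend falls in Class 4.2.
Self-accelerating decomposition temperature 67.6 °C meets the Class 4.1 criterion (Self-Reactive), so the curing-agent paste is Class 4.1.
Class 4.1 net quantity: (two 14.1 oz packs = 800.88 g) + (two 475 g packs = 950 g) = 1750.88 g.
That is within the Class 4.1 passenger aircraft limit of 2 kg.
Class 4.2 quantity: two 17.1 oz packs = 971.28 g.
971.28 g is within the passenger aircraft limit of 1 kg for Class 4.2.
Every hazard class is within its passenger aircraft limit and no segregation rule is violated.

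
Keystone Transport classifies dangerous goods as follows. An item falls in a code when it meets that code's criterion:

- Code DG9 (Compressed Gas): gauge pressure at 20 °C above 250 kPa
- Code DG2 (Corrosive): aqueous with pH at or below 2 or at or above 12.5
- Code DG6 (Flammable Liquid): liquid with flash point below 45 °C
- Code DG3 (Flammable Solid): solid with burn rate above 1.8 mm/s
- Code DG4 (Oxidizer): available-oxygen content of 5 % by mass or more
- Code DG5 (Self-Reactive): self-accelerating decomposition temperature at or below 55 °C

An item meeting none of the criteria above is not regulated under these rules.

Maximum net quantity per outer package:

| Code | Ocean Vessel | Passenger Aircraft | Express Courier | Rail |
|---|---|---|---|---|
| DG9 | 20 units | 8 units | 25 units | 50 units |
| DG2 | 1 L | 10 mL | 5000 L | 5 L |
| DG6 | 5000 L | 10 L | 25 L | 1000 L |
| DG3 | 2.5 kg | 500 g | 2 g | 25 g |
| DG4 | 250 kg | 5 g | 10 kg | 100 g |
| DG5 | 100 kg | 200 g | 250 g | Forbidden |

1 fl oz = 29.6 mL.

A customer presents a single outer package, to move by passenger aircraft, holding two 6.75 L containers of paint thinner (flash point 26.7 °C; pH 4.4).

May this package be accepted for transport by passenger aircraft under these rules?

No

Flash point 26.7 °C meets the Code DG6 criterion (Flammable Liquid), so the paint thinner is Code DG6.
Code DG6 quantity: two 6.75 L containers = 13.5 L.
13.5 L exceeds the passenger aircraft limit of 10 L for Code DG6.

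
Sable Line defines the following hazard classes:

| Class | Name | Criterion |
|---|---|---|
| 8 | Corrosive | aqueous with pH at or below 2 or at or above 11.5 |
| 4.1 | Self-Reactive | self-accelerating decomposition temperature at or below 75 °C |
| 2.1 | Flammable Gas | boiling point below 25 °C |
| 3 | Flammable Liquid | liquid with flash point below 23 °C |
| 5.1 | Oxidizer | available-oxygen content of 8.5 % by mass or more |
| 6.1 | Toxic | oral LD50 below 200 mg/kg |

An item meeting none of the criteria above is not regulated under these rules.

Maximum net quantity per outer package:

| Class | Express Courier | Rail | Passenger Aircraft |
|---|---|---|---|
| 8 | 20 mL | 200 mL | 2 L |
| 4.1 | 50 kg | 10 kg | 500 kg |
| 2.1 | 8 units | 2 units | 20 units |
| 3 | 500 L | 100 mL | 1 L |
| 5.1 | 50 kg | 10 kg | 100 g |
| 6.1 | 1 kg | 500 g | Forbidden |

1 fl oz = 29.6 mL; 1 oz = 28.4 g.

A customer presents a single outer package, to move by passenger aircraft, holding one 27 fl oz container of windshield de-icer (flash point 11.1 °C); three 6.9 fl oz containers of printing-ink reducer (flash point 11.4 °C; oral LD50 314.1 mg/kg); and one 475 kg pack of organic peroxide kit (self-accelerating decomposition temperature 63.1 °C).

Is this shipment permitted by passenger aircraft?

No

With flash point 11.1 °C (< 23 °C), the windshield de-icer falls in Class 3.
The printing-ink reducer has flash point 11.4 °C, which is < 23 °C, so it is Class 3 (Flammable Liquid).
Self-accelerating decomposition temperature 63.1 °C meets the Class 4.1 criterion (Self-Reactive), so the organic peroxide kit is Class 4.1.
Total Class 3: (one 27 fl oz container = 799.2 mL) + (three 6.9 fl oz containers = 612.72 mL) = 1411.92 mL.
That exceeds the Class 3 passenger aircraft limit of 1 L.
Class 4.1 quantity: 475 kg.
475 kg is within the passenger aircraft limit of 500 kg for Class 4.1.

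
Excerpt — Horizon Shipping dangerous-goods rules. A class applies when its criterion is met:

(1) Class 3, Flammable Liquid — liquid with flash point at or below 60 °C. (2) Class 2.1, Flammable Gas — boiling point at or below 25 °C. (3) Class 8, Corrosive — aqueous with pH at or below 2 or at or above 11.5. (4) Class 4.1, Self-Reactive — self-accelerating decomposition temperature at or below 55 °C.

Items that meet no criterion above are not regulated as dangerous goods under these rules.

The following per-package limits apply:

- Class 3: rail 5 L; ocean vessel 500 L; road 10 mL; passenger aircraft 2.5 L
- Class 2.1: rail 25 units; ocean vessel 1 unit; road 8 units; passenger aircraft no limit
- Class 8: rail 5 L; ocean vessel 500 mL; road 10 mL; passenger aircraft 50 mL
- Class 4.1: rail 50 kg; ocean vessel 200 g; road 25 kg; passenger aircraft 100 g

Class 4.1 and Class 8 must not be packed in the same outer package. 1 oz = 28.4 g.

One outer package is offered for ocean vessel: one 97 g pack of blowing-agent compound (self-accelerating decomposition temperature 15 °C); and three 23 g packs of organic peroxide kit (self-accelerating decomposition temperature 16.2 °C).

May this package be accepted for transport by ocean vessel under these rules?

The blowing-agent compound has self-accelerating decomposition temperature 15 °C, which is ≤ 55 °C, so it is Class 4.1 (Self-Reactive).
Organic peroxide kit: self-accelerating decomposition temperature 16.2 °C ≤ 55 °C → Class 4.1 (Self-Reactive).
Class 4.1 net quantity: 97 g + (three 23 g packs = 69 g) = 166 g.
166 g ≤ 200 g (ocean vessel limit, Class 4.1) — within limit.

Yes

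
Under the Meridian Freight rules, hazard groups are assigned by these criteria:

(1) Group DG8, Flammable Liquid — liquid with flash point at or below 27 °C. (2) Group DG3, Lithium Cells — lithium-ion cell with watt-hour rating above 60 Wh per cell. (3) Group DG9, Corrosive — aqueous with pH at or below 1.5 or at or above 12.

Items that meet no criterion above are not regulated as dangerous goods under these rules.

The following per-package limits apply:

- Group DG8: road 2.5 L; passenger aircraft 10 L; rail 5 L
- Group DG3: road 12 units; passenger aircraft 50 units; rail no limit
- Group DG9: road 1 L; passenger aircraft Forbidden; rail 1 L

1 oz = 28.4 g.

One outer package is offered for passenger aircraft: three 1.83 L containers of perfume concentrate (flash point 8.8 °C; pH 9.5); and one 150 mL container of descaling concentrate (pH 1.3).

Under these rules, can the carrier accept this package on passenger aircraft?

No

The perfume concentrate has flash point 8.8 °C, which is ≤ 27 °C, so it is Group DG8 (Flammable Liquid).
Descaling concentrate: pH 1.3 ≤ 1.5 → Group DG9 (Corrosive).
Group DG8 quantity: three 1.83 L containers = 5.49 L.
That is within the Group DG8 passenger aircraft limit of 10 L.
Group DG9 quantity: 150 mL.
By passenger aircraft, Group DG9 is Forbidden regardless of quantity.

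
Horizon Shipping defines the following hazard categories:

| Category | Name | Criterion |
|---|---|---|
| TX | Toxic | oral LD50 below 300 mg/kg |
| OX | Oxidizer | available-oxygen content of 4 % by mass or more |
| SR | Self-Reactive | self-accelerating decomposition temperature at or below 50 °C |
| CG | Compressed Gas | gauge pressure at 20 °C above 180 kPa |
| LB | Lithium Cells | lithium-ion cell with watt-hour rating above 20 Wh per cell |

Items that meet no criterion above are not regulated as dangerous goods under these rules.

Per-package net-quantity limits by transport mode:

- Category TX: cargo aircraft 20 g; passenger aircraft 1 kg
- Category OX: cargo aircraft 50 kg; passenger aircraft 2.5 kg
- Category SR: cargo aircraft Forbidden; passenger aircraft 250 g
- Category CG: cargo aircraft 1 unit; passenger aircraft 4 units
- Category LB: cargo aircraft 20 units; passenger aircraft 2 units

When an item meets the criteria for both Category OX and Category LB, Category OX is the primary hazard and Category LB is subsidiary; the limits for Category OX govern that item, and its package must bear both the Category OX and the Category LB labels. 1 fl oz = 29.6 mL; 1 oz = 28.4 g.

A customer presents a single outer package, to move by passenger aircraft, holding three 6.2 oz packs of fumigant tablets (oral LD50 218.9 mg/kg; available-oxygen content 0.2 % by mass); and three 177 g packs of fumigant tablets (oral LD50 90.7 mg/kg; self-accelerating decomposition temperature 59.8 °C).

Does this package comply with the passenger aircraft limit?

Oral LD50 218.9 mg/kg meets the Category TX criterion (Toxic), so the fumigant tablets are Category TX.
With oral LD50 90.7 mg/kg (< 300 mg/kg), the fumigant tablets fall in Category TX.
Total Category TX: (three 6.2 oz packs = 528.24 g) + (three 177 g packs = 531 g) = 1059.24 g.
That exceeds the Category TX passenger aircraft limit of 1 kg.

No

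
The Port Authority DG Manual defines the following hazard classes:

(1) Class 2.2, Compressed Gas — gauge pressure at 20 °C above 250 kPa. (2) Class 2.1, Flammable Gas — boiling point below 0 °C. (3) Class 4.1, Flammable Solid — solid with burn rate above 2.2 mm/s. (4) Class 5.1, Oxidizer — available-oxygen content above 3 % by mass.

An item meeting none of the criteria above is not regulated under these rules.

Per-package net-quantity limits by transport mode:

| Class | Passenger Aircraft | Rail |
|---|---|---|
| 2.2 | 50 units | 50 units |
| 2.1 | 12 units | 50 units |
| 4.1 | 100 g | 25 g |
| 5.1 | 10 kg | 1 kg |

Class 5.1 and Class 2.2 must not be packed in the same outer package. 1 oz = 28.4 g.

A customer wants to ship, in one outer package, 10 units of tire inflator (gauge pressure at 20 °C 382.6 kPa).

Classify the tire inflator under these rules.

Gauge pressure at 20 °C 382.6 kPa meets the Class 2.2 criterion (Compressed Gas), so the tire inflator is Class 2.2.

Class 2.2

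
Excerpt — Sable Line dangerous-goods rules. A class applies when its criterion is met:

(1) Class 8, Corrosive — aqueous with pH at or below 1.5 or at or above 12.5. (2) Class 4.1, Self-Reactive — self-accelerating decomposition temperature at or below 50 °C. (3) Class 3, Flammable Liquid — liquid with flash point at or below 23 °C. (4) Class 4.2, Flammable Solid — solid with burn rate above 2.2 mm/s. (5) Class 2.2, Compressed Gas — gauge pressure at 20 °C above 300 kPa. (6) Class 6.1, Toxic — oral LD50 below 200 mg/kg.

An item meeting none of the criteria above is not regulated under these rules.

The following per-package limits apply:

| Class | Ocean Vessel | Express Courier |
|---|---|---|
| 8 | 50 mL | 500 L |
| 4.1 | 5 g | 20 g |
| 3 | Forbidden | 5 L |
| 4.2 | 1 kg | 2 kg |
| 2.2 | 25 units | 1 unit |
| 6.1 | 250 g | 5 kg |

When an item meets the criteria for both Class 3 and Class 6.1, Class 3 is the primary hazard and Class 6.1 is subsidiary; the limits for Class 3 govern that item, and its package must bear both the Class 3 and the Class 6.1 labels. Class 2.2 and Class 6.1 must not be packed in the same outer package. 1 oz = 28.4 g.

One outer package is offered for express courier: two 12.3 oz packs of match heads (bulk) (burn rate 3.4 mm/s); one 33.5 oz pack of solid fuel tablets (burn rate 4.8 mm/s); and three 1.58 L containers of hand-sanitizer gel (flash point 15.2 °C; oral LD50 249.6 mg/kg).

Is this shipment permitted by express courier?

With burn rate 3.4 mm/s (> 2.2 mm/s), the match heads (bulk) fall in Class 4.2.
Burn rate 4.8 mm/s meets the Class 4.2 criterion (Flammable Solid), so the solid fuel tablets are Class 4.2.
Flash point 15.2 °C meets the Class 3 criterion (Flammable Liquid), so the hand-sanitizer gel is Class 3.
Class 3 quantity: three 1.58 L containers = 4.74 L.
4.74 L ≤ 5 L (express courier limit, Class 3) — within limit.
Total Class 4.2: (two 12.3 oz packs = 698.64 g) + (one 33.5 oz pack = 951.4 g) = 1650.04 g.
1650.04 g ≤ 2 kg (express courier limit, Class 4.2) — within limit.
The segregation rule (Class 2.2 with Class 6.1) does not apply to Class 3 with Class 4.2.
Every hazard class is within its express courier limit and no segregation rule is violated.

Yes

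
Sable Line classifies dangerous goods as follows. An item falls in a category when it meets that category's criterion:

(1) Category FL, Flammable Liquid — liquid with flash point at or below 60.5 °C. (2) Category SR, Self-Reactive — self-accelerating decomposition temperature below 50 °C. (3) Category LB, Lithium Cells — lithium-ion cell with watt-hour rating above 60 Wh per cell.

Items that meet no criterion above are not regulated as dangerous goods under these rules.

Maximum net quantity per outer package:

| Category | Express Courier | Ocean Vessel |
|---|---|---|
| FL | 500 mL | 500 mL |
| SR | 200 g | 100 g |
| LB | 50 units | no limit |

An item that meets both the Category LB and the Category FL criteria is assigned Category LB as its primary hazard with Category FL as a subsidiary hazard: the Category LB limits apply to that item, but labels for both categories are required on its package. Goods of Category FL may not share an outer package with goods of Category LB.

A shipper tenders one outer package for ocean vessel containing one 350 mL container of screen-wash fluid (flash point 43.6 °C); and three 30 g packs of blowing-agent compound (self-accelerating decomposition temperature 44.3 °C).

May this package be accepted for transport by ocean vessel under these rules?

Flash point 43.6 °C meets the Category FL criterion (Flammable Liquid), so the screen-wash fluid is Category FL.
The blowing-agent compound has self-accelerating decomposition temperature 44.3 °C, which is < 50 °C, so it is Category SR (Self-Reactive).
Category FL quantity: 350 mL.
350 mL is within the ocean vessel limit of 500 mL for Category FL.
Category SR quantity: three 30 g packs = 90 g.
That is within the Category SR ocean vessel limit of 100 g.
The segregation rule (Category FL with Category LB) does not apply to Category FL with Category SR.
Every hazard category is within its ocean vessel limit and no segregation rule is violated.

Yes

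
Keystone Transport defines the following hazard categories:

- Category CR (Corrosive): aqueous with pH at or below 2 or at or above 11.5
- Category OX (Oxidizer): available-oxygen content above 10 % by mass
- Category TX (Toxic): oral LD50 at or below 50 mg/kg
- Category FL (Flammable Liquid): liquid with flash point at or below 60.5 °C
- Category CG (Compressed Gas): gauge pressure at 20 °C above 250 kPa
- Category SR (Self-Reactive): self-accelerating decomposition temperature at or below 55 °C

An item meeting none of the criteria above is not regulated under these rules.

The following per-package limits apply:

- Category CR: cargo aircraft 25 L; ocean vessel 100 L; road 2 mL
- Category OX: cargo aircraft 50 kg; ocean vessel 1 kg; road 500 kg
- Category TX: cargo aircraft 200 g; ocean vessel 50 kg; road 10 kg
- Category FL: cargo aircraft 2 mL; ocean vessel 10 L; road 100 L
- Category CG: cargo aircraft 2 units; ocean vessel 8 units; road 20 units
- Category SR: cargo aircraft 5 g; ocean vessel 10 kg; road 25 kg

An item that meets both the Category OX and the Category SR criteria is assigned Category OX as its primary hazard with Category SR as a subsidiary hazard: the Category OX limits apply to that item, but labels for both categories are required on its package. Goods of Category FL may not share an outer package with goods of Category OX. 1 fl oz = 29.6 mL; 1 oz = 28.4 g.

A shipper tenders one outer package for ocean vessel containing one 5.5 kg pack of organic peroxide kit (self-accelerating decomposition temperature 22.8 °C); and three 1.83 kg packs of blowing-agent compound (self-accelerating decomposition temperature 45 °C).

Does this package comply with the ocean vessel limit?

No

Self-accelerating decomposition temperature 22.8 °C meets the Category SR criterion (Self-Reactive), so the organic peroxide kit is Category SR.
Self-accelerating decomposition temperature 45 °C meets the Category SR criterion (Self-Reactive), so the blowing-agent compound is Category SR.
Total Category SR: 5.5 kg + (three 1.83 kg packs = 5.49 kg) = 10.99 kg.
10.99 kg > 10 kg (ocean vessel limit, Category SR) — over the limit.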